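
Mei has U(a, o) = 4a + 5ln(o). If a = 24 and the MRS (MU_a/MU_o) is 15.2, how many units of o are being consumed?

MU_a = 4, MU_o = 5/o.
MRS = 4 ÷ (5/o).
MRS depends only on o: 0.8·o = 15.2 ⇒ o = 15.2/0.8 = 19.

o = 19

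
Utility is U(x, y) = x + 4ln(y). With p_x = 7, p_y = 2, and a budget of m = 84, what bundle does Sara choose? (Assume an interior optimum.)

MU_x = 1, MU_y = 4/y.
MRS = 1 ÷ (4/y).
Tangency: set MRS = p_x/p_y = 7/2 = 3.5.
MRS depends only on y: 0.25·y = 3.5 ⇒ y* = 3.5/0.25 = 14.
From the budget, 7·x = 84 − 2·14 = 56, so x* = 8.

x* = 8, y* = 14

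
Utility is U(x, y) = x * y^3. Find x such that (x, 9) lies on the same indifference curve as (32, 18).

x = 256

U(32, 18) = 186624.
Set U(x, 9) = 186624 and solve.
With y = 9: 9^3 = 729, so x = 186624/729 = 256.
Check: U(256, 9) = 186624.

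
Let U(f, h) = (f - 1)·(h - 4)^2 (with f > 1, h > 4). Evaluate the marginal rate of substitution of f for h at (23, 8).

MU_f = (h−4)^2, MU_h = 2·(f−1)·(h−4).
MRS = (1/2)·(h−4)/(f−1).
At (23, 8): MRS = 1/11.
That is, one extra unit of f is worth 1/11 units of h at the margin.

MRS = 1/11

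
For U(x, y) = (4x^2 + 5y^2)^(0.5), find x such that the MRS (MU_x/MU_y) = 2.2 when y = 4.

x = 11

For CES with ρ = 2, MRS = (4/5)·(y/x)^(-1).
Setting (4/5)·(4/x)^(-1) = 2.2 gives (4/x)^(-1) = 2.75, so 4/x = 4/11 and x = 11.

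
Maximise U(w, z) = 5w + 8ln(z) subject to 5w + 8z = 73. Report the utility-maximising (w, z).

MU_w = 5, MU_z = 8/z.
MRS = 5 ÷ (8/z).
Tangency: set MRS = p_w/p_z = 5/8 = 0.625.
MRS depends only on z: 0.625·z = 0.625 ⇒ z* = 0.625/0.625 = 1.
From the budget, 5·w = 73 − 8·1 = 65, so w* = 13.

w* = 13, z* = 1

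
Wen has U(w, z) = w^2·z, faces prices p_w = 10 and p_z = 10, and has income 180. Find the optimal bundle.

MU_w = 2·w·z and MU_z = w^2.
MRS = MU_w/MU_z = (2/1)·z/w.
Tangency: set MRS = p_w/p_z = 10/10 = 1.
So (2/1)·z/w = 1, i.e. z = 0.5·w.
Substitute into the budget 10·w + 10·z = 180: 15·w = 180, so w* = 12.
Then z* = 0.5·12 = 6.

w* = 12, z* = 6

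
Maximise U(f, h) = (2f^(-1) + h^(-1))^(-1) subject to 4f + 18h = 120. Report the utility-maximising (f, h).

f* = 12, h* = 4

For CES with ρ = -1, MRS = (2/1)·(h/f)^2.
Tangency: set MRS = p_f/p_h = 4/18 = 2/9.
So (h/f)^2 = 1/9; taking the square root, h/f = 1/3, i.e. h = (1/3)·f.
Substitute into the budget 4·f + 18·h = 120: 10·f = 120, so f* = 12 and h* = (1/3)·12 = 4.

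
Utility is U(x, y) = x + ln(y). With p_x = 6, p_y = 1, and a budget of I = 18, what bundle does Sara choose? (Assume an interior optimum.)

MU_x = 1, MU_y = 1/y.
MRS = 1 ÷ (1/y).
Tangency: set MRS = p_x/p_y = 6/1 = 6.
MRS depends only on y: y = 6 ⇒ y* = 6.
From the budget, 6·x = 18 − 1·6 = 12, so x* = 2.

x* = 2, y* = 6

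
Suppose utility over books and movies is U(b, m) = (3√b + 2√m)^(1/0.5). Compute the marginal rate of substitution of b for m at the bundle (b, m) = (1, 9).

MRS = 4.5

For CES with ρ = 0.5, MRS = (3/2)·√(m/b).
At (1, 9): MRS = 4.5.
So at (1, 9) the consumer would give up 4.5 units of m for one more unit of b.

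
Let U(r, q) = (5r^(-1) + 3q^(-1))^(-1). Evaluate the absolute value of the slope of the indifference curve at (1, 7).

For CES with ρ = -1, MRS = (5/3)·(q/r)^2.
At (1, 7): MRS = 245/3.
The indifference curve has slope −245/3 at this bundle.

MRS = 245/3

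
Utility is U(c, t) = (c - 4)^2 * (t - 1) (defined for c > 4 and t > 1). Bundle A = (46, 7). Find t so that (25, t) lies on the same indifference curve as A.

t = 25

U(46, 7) = 10584.
Set U(25, t) = 10584 and solve.
With c = 25: (25 − 4)^2 = 441, so (t − 1) = 10584/441 = 24.
So t = 1 + 24 = 25.
Check: U(25, 25) = 10584.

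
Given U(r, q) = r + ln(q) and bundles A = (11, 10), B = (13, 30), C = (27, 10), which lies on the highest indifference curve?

Evaluate utility at each bundle:
U(A) = 13.303.
U(B) = 16.401.
U(C) = 29.303.
Highest utility is C, so C ≻ B ≻ A.

Bundle C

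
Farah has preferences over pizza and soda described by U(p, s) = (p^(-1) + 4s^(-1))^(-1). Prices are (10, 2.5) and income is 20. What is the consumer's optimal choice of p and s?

p* = 1, s* = 4

For CES with ρ = -1, MRS = (1/4)·(s/p)^2.
Tangency: set MRS = p_p/p_s = 10/2.5 = 4.
So (s/p)^2 = 16; taking the square root, s/p = 4, i.e. s = 4·p.
Substitute into the budget 10·p + 2.5·s = 20: 20·p = 20, so p* = 1 and s* = 4·1 = 4.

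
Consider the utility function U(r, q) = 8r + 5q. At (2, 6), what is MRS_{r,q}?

MRS = 1.6

MU_r = 8, MU_q = 5, so MRS = 8/5 = 1.6 at every bundle.
At (2, 6): MRS = 1.6.
That is, one extra unit of r is worth 1.6 units of q at the margin.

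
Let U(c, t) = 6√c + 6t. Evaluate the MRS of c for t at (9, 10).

MU_c = 6/(2√c), MU_t = 6.
MRS = 6/(2√c) ÷ 6.
At (9, 10): MRS = 1/6.
So at (9, 10) the consumer would give up 1/6 units of t for one more unit of c.

MRS = 1/6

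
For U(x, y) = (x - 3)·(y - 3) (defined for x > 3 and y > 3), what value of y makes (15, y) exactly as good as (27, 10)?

U(27, 10) = 168.
Set U(15, y) = 168 and solve.
With x = 15: (15 − 3) = 12, so (y − 3) = 168/12 = 14.
So y = 3 + 14 = 17.
Check: U(15, 17) = 168.

y = 17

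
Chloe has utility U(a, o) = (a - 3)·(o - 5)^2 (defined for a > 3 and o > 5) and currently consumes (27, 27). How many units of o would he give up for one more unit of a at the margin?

MRS = 11/24

MU_a = (o−5)^2, MU_o = 2·(a−3)·(o−5).
MRS = (1/2)·(o−5)/(a−3).
At (27, 27): MRS = 11/24.
That is, one extra unit of a is worth 11/24 units of o at the margin.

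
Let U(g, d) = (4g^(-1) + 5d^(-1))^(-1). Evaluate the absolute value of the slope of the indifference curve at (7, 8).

For CES with ρ = -1, MRS = (4/5)·(d/g)^2.
At (7, 8): MRS = 256/245.
The indifference curve has slope −256/245 at this bundle.

MRS = 256/245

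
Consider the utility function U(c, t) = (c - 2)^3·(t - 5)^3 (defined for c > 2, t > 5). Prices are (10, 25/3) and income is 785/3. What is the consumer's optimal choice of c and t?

MU_c = 3·(c−2)^2·(t−5)^3, MU_t = 3·(c−2)^3·(t−5)^2.
MRS = (t−5)/(c−2).
Tangency: set MRS = p_c/p_t = 10/(25/3) = 1.2.
So (t − 5)/(c − 2) = 1.2, i.e. (t − 5) = 1.2·(c − 2).
Rewrite the budget in excess-of-subsistence terms: 10·(c − 2) + (25/3)·(t − 5) = 785/3 − 10·2 − (25/3)·5 = 200.
Substituting, 20·(c − 2) = 200, so c − 2 = 10 and c* = 12.
Then t − 5 = 1.2·10 = 12, so t* = 17.

c* = 12, t* = 17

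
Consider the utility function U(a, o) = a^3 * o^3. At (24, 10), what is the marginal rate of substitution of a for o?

MRS = 5/12

MU_a = 3·a^2·o^3 and MU_o = 3·a^3·o^2.
MRS = MU_a/MU_o = o/a.
At (24, 10): MRS = 5/12.
So at (24, 10) the consumer would give up 5/12 units of o for one more unit of a.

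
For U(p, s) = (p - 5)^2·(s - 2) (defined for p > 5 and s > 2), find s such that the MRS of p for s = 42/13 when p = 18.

s = 23

MU_p = 2·(p−5)·(s−2), MU_s = (p−5)^2.
MRS = (2/1)·(s−2)/(p−5).
Substitute p = 18: MRS = (s − 2)/6.5. Setting this equal to 42/13 gives s − 2 = (42/13)·6.5 = 21, so s = 23.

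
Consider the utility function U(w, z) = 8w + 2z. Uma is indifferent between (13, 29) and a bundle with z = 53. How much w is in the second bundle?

w = 7

U(13, 29) = 162.
Set U(w, 53) = 162 and solve.
8w + 2·53 = 162 ⇒ 8w = 56 ⇒ w = 7.
Check: U(7, 53) = 162.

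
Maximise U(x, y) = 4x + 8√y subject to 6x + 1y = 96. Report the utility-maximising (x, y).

MU_x = 4, MU_y = 8/(2√y).
MRS = 4 ÷ (8/(2√y)).
Tangency: set MRS = p_x/p_y = 6/1 = 6.
MRS depends only on y: √y = 6 ⇒ √y = 6 ⇒ y* = 36.
From the budget, 6·x = 96 − 1·36 = 60, so x* = 10.

x* = 10, y* = 36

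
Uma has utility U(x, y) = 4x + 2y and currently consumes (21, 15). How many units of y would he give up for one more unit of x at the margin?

MU_x = 4, MU_y = 2, so MRS = 4/2 = 2 at every bundle.
At (21, 15): MRS = 2.
That is, one extra unit of x is worth 2 units of y at the margin.

MRS = 2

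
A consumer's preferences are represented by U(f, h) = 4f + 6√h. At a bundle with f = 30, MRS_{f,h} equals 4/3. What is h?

h = 1

MU_f = 4, MU_h = 6/(2√h).
MRS = 4 ÷ (6/(2√h)).
MRS depends only on h: (4/3)·√h = 4/3 ⇒ √h = (4/3)/(4/3) = 1 ⇒ h = 1.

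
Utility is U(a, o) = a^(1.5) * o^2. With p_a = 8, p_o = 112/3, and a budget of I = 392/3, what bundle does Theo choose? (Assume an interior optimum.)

MU_a = 1.5·√a·o^2 and MU_o = 2·a^(1.5)·o.
MRS = MU_a/MU_o = (0.75)·o/a.
Tangency: set MRS = p_a/p_o = 8/(112/3) = 3/14.
So (0.75)·o/a = 3/14, i.e. o = (2/7)·a.
Substitute into the budget 8·a + (112/3)·o = 392/3: (56/3)·a = 392/3, so a* = 7.
Then o* = (2/7)·7 = 2.

a* = 7, o* = 2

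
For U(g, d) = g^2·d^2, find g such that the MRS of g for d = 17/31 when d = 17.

MU_g = 2·g·d^2 and MU_d = 2·g^2·d.
MRS = MU_g/MU_d = d/g.
Substitute d = 17: MRS = 17/g. Setting 17/g = 17/31 gives g = 17/(17/31) = 31.

g = 31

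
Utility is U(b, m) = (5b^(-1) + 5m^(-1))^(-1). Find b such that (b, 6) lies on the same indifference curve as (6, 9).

b = 9

U depends on (b, m) only through S = 5b^(-1) + 5m^(-1), so equal utility means equal S. At (6, 9): S = 25/18.
With m = 6: 5·6^(-1) = 5/6, so 5b^(-1) = 25/18 − 5/6 = 5/9, i.e. b^(-1) = 1/9.
Hence b = 1/(1/9) = 9.
Check: U(9, 6) = 0.72.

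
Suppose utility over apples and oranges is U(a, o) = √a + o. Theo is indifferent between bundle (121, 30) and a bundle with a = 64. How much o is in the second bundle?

U(121, 30) = 41.
Set U(64, o) = 41 and solve.
With a = 64: √64 = 8, so o = 41 − 8 = 33.
Check: U(64, 33) = 41.

o = 33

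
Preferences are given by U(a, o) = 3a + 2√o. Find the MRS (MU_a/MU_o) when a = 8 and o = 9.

MRS = 9

MU_a = 3, MU_o = 2/(2√o).
MRS = 3 ÷ (2/(2√o)).
At (8, 9): MRS = 9.
That is, one extra unit of a is worth 9 units of o at the margin.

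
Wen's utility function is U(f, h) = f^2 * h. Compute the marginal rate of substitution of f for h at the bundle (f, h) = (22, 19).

MU_f = 2·f·h and MU_h = f^2.
MRS = MU_f/MU_h = (2/1)·h/f.
At (22, 19): MRS = 19/11.
So at (22, 19) the consumer would give up 19/11 units of h for one more unit of f.

MRS = 19/11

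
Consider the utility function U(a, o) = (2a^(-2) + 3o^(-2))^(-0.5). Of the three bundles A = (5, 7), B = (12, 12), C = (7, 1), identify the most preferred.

Evaluate utility at each bundle:
U(A) = 2.661.
U(B) = 5.367.
U(C) = 0.573.
Highest utility is B, so B ≻ A ≻ C.

Bundle B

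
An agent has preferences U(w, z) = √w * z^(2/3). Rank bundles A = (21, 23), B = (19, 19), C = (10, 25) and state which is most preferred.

Evaluate utility at each bundle:
U(A) = 37.062.
U(B) = 31.037.
U(C) = 27.037.
Highest utility is A, so A ≻ B ≻ C.

Bundle A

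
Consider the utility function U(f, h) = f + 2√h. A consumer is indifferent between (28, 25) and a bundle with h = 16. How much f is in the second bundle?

U(28, 25) = 38.
Set U(f, 16) = 38 and solve.
With h = 16: √16 = 4, so f = 38 − 2·4 = 30.
Check: U(30, 16) = 38.

f = 30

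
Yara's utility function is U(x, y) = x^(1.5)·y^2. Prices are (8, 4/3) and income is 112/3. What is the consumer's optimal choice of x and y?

x* = 2, y* = 16

MU_x = 1.5·√x·y^2 and MU_y = 2·x^(1.5)·y.
MRS = MU_x/MU_y = (0.75)·y/x.
Tangency: set MRS = p_x/p_y = 8/(4/3) = 6.
So (0.75)·y/x = 6, i.e. y = 8·x.
Substitute into the budget 8·x + (4/3)·y = 112/3: (56/3)·x = 112/3, so x* = 2.
Then y* = 8·2 = 16.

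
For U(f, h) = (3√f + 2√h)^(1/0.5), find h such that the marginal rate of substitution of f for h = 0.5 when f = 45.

For CES with ρ = 0.5, MRS = (3/2)·√(h/f).
Setting (3/2)·√(h/45) = 0.5 gives √(h/45) = 1/3, so h/45 = 1/9 and h = 5.

h = 5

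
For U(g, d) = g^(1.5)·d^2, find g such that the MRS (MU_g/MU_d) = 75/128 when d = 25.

MU_g = 1.5·√g·d^2 and MU_d = 2·g^(1.5)·d.
MRS = MU_g/MU_d = (0.75)·d/g.
Substitute d = 25: MRS = 18.75/g. Setting 18.75/g = 75/128 gives g = 18.75/(75/128) = 32.

g = 32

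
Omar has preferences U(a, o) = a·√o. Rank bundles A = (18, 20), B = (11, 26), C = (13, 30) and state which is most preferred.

Evaluate utility at each bundle:
U(A) = 80.498.
U(B) = 56.089.
U(C) = 71.204.
Highest utility is A, so A ≻ C ≻ B.

Bundle A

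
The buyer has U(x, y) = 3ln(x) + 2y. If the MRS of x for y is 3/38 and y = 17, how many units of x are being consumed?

MU_x = 3/x, MU_y = 2.
MRS = 3/x ÷ 2.
MRS depends only on x: 1.5/x = 3/38 ⇒ x = 1.5/(3/38) = 19.

x = 19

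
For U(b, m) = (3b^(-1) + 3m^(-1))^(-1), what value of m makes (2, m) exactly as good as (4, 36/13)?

U depends on (b, m) only through S = 3b^(-1) + 3m^(-1), so equal utility means equal S. At (4, 36/13): S = 11/6.
With b = 2: 3·2^(-1) = 1.5, so 3m^(-1) = 11/6 − 1.5 = 1/3, i.e. m^(-1) = 1/9.
Hence m = 1/(1/9) = 9.
Check: U(2, 9) = 0.5455.

m = 9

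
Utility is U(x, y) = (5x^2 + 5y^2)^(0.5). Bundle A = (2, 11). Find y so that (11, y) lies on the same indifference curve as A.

U depends on (x, y) only through S = 5x^2 + 5y^2, so equal utility means equal S. At (2, 11): S = 625.
With x = 11: 5·11^2 = 605, so 5y^2 = 625 − 605 = 20, i.e. y^2 = 4.
Hence y = √4 = 2.
Check: U(11, 2) = 25.

y = 2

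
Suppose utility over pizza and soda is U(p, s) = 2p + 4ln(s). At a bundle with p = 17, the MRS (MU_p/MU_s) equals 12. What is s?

MU_p = 2, MU_s = 4/s.
MRS = 2 ÷ (4/s).
MRS depends only on s: 0.5·s = 12 ⇒ s = 12/0.5 = 24.

s = 24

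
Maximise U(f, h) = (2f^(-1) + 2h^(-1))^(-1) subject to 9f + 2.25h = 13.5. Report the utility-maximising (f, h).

f* = 1, h* = 2

For CES with ρ = -1, MRS = (h/f)^2.
Tangency: set MRS = p_f/p_h = 9/2.25 = 4.
So (h/f)^2 = 4; taking the square root, h/f = 2, i.e. h = 2·f.
Substitute into the budget 9·f + 2.25·h = 13.5: 13.5·f = 13.5, so f* = 1 and h* = 2·1 = 2.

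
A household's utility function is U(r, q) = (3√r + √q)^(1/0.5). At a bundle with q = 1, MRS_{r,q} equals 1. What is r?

r = 9

For CES with ρ = 0.5, MRS = (3/1)·√(q/r).
Setting (3/1)·√(1/r) = 1 gives √(1/r) = 1/3, so 1/r = 1/9 and r = 9.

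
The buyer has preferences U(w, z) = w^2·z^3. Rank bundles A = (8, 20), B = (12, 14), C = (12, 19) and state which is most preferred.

Bundle C

Evaluate utility at each bundle:
U(A) = 512000.
U(B) = 395136.
U(C) = 987696.
Highest utility is C, so C ≻ A ≻ B.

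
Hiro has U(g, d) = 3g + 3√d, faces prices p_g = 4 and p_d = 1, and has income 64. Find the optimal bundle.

MU_g = 3, MU_d = 3/(2√d).
MRS = 3 ÷ (3/(2√d)).
Tangency: set MRS = p_g/p_d = 4/1 = 4.
MRS depends only on d: 2·√d = 4 ⇒ √d = 4/2 = 2 ⇒ d* = 4.
From the budget, 4·g = 64 − 1·4 = 60, so g* = 15.

g* = 15, d* = 4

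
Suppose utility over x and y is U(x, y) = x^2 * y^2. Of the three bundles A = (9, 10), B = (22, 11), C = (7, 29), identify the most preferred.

Bundle B

Evaluate utility at each bundle:
U(A) = 8100.
U(B) = 58564.
U(C) = 41209.
Highest utility is B, so B ≻ C ≻ A.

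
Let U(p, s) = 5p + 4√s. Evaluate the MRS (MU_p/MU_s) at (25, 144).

MU_p = 5, MU_s = 4/(2√s).
MRS = 5 ÷ (4/(2√s)).
At (25, 144): MRS = 30.
That is, one extra unit of p is worth 30 units of s at the margin.

MRS = 30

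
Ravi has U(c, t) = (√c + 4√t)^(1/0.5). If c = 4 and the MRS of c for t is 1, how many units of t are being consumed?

t = 64

For CES with ρ = 0.5, MRS = (1/4)·√(t/c).
Setting (1/4)·√(t/4) = 1 gives √(t/4) = 4, so t/4 = 16 and t = 64.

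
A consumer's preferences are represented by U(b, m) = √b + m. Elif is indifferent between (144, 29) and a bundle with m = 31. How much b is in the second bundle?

b = 100

U(144, 29) = 41.
Set U(b, 31) = 41 and solve.
With m = 31: √b = 41 − 31 = 10, so √b = 10 and b = 100.
Check: U(100, 31) = 41.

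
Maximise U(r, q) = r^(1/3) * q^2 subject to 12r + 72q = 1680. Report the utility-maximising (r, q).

MU_r = 1/3·r^(-2/3)·q^2 and MU_q = 2·r^(1/3)·q.
MRS = MU_r/MU_q = (1/6)·q/r.
Tangency: set MRS = p_r/p_q = 12/72 = 1/6.
So (1/6)·q/r = 1/6, i.e. q = r.
Substitute into the budget 12·r + 72·q = 1680: 84·r = 1680, so r* = 20.
Then q* = 20.

r* = 20, q* = 20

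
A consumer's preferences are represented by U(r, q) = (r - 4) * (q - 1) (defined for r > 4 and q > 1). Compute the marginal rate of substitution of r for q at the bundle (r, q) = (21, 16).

MU_r = (q−1), MU_q = (r−4).
MRS = (q−1)/(r−4).
At (21, 16): MRS = 15/17.
That is, one extra unit of r is worth 15/17 units of q at the margin.

MRS = 15/17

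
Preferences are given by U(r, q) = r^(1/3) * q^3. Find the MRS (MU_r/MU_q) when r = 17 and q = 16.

MU_r = 1/3·r^(-2/3)·q^3 and MU_q = 3·r^(1/3)·q^2.
MRS = MU_r/MU_q = (1/9)·q/r.
At (17, 16): MRS = 16/153.
The indifference curve has slope −16/153 at this bundle.

MRS = 16/153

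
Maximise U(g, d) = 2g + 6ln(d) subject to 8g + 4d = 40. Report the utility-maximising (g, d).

g* = 2, d* = 6

MU_g = 2, MU_d = 6/d.
MRS = 2 ÷ (6/d).
Tangency: set MRS = p_g/p_d = 8/4 = 2.
MRS depends only on d: (1/3)·d = 2 ⇒ d* = 2/(1/3) = 6.
From the budget, 8·g = 40 − 4·6 = 16, so g* = 2.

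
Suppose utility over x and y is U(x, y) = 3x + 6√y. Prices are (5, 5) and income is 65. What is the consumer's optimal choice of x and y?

x* = 12, y* = 1

MU_x = 3, MU_y = 6/(2√y).
MRS = 3 ÷ (6/(2√y)).
Tangency: set MRS = p_x/p_y = 5/5 = 1.
MRS depends only on y: √y = 1 ⇒ √y = 1 ⇒ y* = 1.
From the budget, 5·x = 65 − 5·1 = 60, so x* = 12.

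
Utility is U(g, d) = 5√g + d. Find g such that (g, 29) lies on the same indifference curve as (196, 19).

g = 144

U(196, 19) = 89.
Set U(g, 29) = 89 and solve.
With d = 29: 5√g = 89 − 29 = 60, so √g = 12 and g = 144.
Check: U(144, 29) = 89.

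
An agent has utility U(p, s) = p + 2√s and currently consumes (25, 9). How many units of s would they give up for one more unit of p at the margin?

MRS = 3

MU_p = 1, MU_s = 2/(2√s).
MRS = 1 ÷ (2/(2√s)).
At (25, 9): MRS = 3.
So at (25, 9) the consumer would give up 3 units of s for one more unit of p.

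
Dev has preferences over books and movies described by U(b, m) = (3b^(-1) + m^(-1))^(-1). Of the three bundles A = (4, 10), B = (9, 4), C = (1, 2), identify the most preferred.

Bundle B

Evaluate utility at each bundle:
U(A) = 1.176.
U(B) = 1.714.
U(C) = 0.286.
Highest utility is B, so B ≻ A ≻ C.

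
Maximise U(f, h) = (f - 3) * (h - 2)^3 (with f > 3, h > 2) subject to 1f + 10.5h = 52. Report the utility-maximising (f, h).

f* = 10, h* = 4

MU_f = (h−2)^3, MU_h = 3·(f−3)·(h−2)^2.
MRS = (1/3)·(h−2)/(f−3).
Tangency: set MRS = p_f/p_h = 1/10.5 = 2/21.
So (1/3)·(h − 2)/(f − 3) = 2/21, i.e. (h − 2) = (2/7)·(f − 3).
Rewrite the budget in excess-of-subsistence terms: 1·(f − 3) + 10.5·(h − 2) = 52 − 1·3 − 10.5·2 = 28.
Substituting, 4·(f − 3) = 28, so f − 3 = 7 and f* = 10.
Then h − 2 = (2/7)·7 = 2, so h* = 4.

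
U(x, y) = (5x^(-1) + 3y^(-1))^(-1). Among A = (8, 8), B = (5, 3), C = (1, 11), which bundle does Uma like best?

Bundle A

Evaluate utility at each bundle:
U(A) = 1.000.
U(B) = 0.500.
U(C) = 0.190.
Highest utility is A, so A ≻ B ≻ C.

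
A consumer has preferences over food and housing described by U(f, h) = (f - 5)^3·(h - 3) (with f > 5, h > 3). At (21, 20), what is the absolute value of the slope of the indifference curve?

MRS = 51/16

MU_f = 3·(f−5)^2·(h−3), MU_h = (f−5)^3.
MRS = (3/1)·(h−3)/(f−5).
At (21, 20): MRS = 51/16.
The indifference curve has slope −51/16 at this bundle.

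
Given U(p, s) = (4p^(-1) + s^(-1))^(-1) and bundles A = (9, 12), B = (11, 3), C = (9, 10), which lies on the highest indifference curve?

Bundle A

Evaluate utility at each bundle:
U(A) = 1.895.
U(B) = 1.435.
U(C) = 1.837.
Highest utility is A, so A ≻ C ≻ B.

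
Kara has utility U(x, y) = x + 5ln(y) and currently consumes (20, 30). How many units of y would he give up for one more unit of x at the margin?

MRS = 6

MU_x = 1, MU_y = 5/y.
MRS = 1 ÷ (5/y).
At (20, 30): MRS = 6.
That is, one extra unit of x is worth 6 units of y at the margin.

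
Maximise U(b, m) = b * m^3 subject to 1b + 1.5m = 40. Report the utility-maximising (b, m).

MU_b = m^3 and MU_m = 3·b·m^2.
MRS = MU_b/MU_m = (1/3)·m/b.
Tangency: set MRS = p_b/p_m = 1/1.5 = 2/3.
So (1/3)·m/b = 2/3, i.e. m = 2·b.
Substitute into the budget 1·b + 1.5·m = 40: 4·b = 40, so b* = 10.
Then m* = 2·10 = 20.

b* = 10, m* = 20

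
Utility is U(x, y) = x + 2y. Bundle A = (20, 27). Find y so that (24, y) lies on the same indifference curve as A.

y = 25

U(20, 27) = 74.
Set U(24, y) = 74 and solve.
24 + 2y = 74 ⇒ 2y = 50 ⇒ y = 25.
Check: U(24, 25) = 74.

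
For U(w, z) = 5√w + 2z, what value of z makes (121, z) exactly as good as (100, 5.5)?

z = 3

U(100, 5.5) = 61.
Set U(121, z) = 61 and solve.
With w = 121: √121 = 11, so 2z = 61 − 5·11 = 6 and z = 3.
Check: U(121, 3) = 61.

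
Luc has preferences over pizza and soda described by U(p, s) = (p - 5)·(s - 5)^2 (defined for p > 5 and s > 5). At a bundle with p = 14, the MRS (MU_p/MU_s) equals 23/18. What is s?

s = 28

MU_p = (s−5)^2, MU_s = 2·(p−5)·(s−5).
MRS = (1/2)·(s−5)/(p−5).
Substitute p = 14: MRS = (s − 5)/18. Setting this equal to 23/18 gives s − 5 = (23/18)·18 = 23, so s = 28.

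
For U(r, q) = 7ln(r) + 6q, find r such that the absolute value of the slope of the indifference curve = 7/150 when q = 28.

MU_r = 7/r, MU_q = 6.
MRS = 7/r ÷ 6.
MRS depends only on r: (7/6)/r = 7/150 ⇒ r = (7/6)/(7/150) = 25.

r = 25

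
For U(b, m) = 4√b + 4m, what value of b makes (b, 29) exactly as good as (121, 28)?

U(121, 28) = 156.
Set U(b, 29) = 156 and solve.
With m = 29: 4√b = 156 − 4·29 = 40, so √b = 10 and b = 100.
Check: U(100, 29) = 156.

b = 100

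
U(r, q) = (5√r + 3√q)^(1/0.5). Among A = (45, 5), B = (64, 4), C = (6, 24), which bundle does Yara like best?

Evaluate utility at each bundle:
U(A) = 1620.000.
U(B) = 2116.000.
U(C) = 726.000.
Highest utility is B, so B ≻ A ≻ C.

Bundle B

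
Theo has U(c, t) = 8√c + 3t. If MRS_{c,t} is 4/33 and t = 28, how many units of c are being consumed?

MU_c = 8/(2√c), MU_t = 3.
MRS = 8/(2√c) ÷ 3.
MRS depends only on c: (4/3)/√c = 4/33 ⇒ √c = (4/3)/(4/33) = 11 ⇒ c = 121.

c = 121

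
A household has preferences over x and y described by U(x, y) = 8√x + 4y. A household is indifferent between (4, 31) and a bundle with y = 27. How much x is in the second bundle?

U(4, 31) = 140.
Set U(x, 27) = 140 and solve.
With y = 27: 8√x = 140 − 4·27 = 32, so √x = 4 and x = 16.
Check: U(16, 27) = 140.

x = 16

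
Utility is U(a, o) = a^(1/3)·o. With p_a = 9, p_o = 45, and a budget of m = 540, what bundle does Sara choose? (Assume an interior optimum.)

MU_a = 1/3·a^(-2/3)·o and MU_o = a^(1/3).
MRS = MU_a/MU_o = (1/3)·o/a.
Tangency: set MRS = p_a/p_o = 9/45 = 0.2.
So (1/3)·o/a = 0.2, i.e. o = 0.6·a.
Substitute into the budget 9·a + 45·o = 540: 36·a = 540, so a* = 15.
Then o* = 0.6·15 = 9.

a* = 15, o* = 9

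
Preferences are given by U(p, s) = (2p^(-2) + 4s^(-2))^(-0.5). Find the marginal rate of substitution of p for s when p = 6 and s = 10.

MRS = 125/54

For CES with ρ = -2, MRS = (2/4)·(s/p)^3.
At (6, 10): MRS = 125/54.
The indifference curve has slope −125/54 at this bundle.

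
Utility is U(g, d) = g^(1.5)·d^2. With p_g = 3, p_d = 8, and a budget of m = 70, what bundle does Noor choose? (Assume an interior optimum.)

g* = 10, d* = 5

MU_g = 1.5·√g·d^2 and MU_d = 2·g^(1.5)·d.
MRS = MU_g/MU_d = (0.75)·d/g.
Tangency: set MRS = p_g/p_d = 3/8 = 0.375.
So (0.75)·d/g = 0.375, i.e. d = 0.5·g.
Substitute into the budget 3·g + 8·d = 70: 7·g = 70, so g* = 10.
Then d* = 0.5·10 = 5.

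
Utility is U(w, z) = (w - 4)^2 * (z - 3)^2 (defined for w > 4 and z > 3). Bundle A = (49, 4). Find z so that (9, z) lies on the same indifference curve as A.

U(49, 4) = 2025.
Set U(9, z) = 2025 and solve.
With w = 9: (9 − 4)^2 = 25, so (z − 3)^2 = 2025/25 = 81.
Taking the square root (with z > 3): z − 3 = 9, so z = 12.
Check: U(9, 12) = 2025.

z = 12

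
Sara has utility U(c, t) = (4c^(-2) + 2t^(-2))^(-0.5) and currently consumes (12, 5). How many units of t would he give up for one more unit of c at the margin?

For CES with ρ = -2, MRS = (4/2)·(t/c)^3.
At (12, 5): MRS = 125/864.
The indifference curve has slope −125/864 at this bundle.

MRS = 125/864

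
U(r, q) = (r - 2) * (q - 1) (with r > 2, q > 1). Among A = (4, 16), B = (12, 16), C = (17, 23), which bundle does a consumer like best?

Bundle C

Evaluate utility at each bundle:
U(A) = 30.
U(B) = 150.
U(C) = 330.
Highest utility is C, so C ≻ B ≻ A.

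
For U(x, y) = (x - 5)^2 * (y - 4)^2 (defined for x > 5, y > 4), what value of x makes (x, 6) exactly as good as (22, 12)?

U(22, 12) = 18496.
Set U(x, 6) = 18496 and solve.
With y = 6: (6 − 4)^2 = 4, so (x − 5)^2 = 18496/4 = 4624.
Taking the square root (with x > 5): x − 5 = 68, so x = 73.
Check: U(73, 6) = 18496.

x = 73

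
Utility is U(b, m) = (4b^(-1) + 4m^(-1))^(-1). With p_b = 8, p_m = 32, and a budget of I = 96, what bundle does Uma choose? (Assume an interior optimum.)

For CES with ρ = -1, MRS = (m/b)^2.
Tangency: set MRS = p_b/p_m = 8/32 = 0.25.
So (m/b)^2 = 0.25; taking the square root, m/b = 0.5, i.e. m = 0.5·b.
Substitute into the budget 8·b + 32·m = 96: 24·b = 96, so b* = 4 and m* = 0.5·4 = 2.

b* = 4, m* = 2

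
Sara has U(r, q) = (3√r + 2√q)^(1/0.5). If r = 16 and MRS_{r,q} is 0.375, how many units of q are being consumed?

q = 1

For CES with ρ = 0.5, MRS = (3/2)·√(q/r).
Setting (3/2)·√(q/16) = 0.375 gives √(q/16) = 0.25, so q/16 = 1/16 and q = 1.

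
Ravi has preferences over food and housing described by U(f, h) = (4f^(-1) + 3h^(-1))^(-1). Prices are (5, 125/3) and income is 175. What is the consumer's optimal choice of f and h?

For CES with ρ = -1, MRS = (4/3)·(h/f)^2.
Tangency: set MRS = p_f/p_h = 5/(125/3) = 3/25.
So (h/f)^2 = 9/100; taking the square root, h/f = 0.3, i.e. h = 0.3·f.
Substitute into the budget 5·f + (125/3)·h = 175: 17.5·f = 175, so f* = 10 and h* = 0.3·10 = 3.

f* = 10, h* = 3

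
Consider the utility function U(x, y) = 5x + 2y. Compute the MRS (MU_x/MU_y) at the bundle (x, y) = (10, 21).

MU_x = 5, MU_y = 2, so MRS = 5/2 = 2.5 at every bundle.
At (10, 21): MRS = 2.5.
The indifference curve has slope −2.5 at this bundle.

MRS = 2.5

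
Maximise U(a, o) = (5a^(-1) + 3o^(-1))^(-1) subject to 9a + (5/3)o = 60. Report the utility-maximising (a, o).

For CES with ρ = -1, MRS = (5/3)·(o/a)^2.
Tangency: set MRS = p_a/p_o = 9/(5/3) = 5.4.
So (o/a)^2 = 81/25; taking the square root, o/a = 1.8, i.e. o = 1.8·a.
Substitute into the budget 9·a + (5/3)·o = 60: 12·a = 60, so a* = 5 and o* = 1.8·5 = 9.

a* = 5, o* = 9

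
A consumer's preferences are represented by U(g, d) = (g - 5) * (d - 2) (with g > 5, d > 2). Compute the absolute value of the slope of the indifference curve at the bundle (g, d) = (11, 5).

MU_g = (d−2), MU_d = (g−5).
MRS = (d−2)/(g−5).
At (11, 5): MRS = 0.5.
That is, one extra unit of g is worth 0.5 units of d at the margin.

MRS = 0.5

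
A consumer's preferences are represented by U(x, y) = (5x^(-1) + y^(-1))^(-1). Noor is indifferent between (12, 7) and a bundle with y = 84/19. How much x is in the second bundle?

x = 15

U depends on (x, y) only through S = 5x^(-1) + y^(-1), so equal utility means equal S. At (12, 7): S = 47/84.
With y = 84/19: (84/19)^(-1) = 19/84, so 5x^(-1) = 47/84 − 19/84 = 1/3, i.e. x^(-1) = 1/15.
Hence x = 1/(1/15) = 15.
Check: U(15, 84/19) = 1.7872.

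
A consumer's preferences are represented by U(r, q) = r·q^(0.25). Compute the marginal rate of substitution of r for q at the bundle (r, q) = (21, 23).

MRS = 92/21

MU_r = q^(0.25) and MU_q = 0.25·r·q^(-0.75).
MRS = MU_r/MU_q = (4)·q/r.
At (21, 23): MRS = 92/21.
That is, one extra unit of r is worth 92/21 units of q at the margin.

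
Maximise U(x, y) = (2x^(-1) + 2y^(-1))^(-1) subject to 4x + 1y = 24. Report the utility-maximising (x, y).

For CES with ρ = -1, MRS = (y/x)^2.
Tangency: set MRS = p_x/p_y = 4/1 = 4.
So (y/x)^2 = 4; taking the square root, y/x = 2, i.e. y = 2·x.
Substitute into the budget 4·x + 1·y = 24: 6·x = 24, so x* = 4 and y* = 2·4 = 8.

x* = 4, y* = 8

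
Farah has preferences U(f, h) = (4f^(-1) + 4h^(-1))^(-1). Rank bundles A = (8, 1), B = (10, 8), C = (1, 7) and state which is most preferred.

Evaluate utility at each bundle:
U(A) = 0.222.
U(B) = 1.111.
U(C) = 0.219.
Highest utility is B, so B ≻ A ≻ C.

Bundle B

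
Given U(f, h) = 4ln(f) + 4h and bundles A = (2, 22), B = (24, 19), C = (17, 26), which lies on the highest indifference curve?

Bundle C

Evaluate utility at each bundle:
U(A) = 90.773.
U(B) = 88.712.
U(C) = 115.333.
Highest utility is C, so C ≻ A ≻ B.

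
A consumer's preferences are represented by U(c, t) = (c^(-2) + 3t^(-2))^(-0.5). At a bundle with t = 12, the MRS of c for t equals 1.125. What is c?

For CES with ρ = -2, MRS = (1/3)·(t/c)^3.
Setting (1/3)·(12/c)^3 = 1.125 gives (12/c)^3 = 3.375, so 12/c = 1.5 and c = 8.

c = 8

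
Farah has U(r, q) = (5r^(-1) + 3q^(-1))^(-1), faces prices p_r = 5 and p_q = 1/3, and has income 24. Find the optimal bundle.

For CES with ρ = -1, MRS = (5/3)·(q/r)^2.
Tangency: set MRS = p_r/p_q = 5/(1/3) = 15.
So (q/r)^2 = 9; taking the square root, q/r = 3, i.e. q = 3·r.
Substitute into the budget 5·r + (1/3)·q = 24: 6·r = 24, so r* = 4 and q* = 3·4 = 12.

r* = 4, q* = 12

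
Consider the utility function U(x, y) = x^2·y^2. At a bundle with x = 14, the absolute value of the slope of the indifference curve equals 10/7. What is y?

MU_x = 2·x·y^2 and MU_y = 2·x^2·y.
MRS = MU_x/MU_y = y/x.
Substitute x = 14: MRS = y/14. Setting y/14 = 10/7 gives y = (10/7)·14 = 20.

y = 20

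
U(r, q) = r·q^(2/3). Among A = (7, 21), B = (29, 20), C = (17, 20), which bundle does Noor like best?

Bundle B

Evaluate utility at each bundle:
U(A) = 53.282.
U(B) = 213.674.
U(C) = 125.257.
Highest utility is B, so B ≻ C ≻ A.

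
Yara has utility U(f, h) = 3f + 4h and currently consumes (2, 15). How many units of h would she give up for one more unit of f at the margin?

MU_f = 3, MU_h = 4, so MRS = 3/4 = 0.75 at every bundle.
At (2, 15): MRS = 0.75.
The indifference curve has slope −0.75 at this bundle.

MRS = 0.75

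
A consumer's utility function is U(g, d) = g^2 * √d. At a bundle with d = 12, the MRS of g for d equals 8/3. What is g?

MU_g = 2·g·√d and MU_d = 0.5·g^2·d^(-0.5).
MRS = MU_g/MU_d = (4)·d/g.
Substitute d = 12: MRS = 48/g. Setting 48/g = 8/3 gives g = 48/(8/3) = 18.

g = 18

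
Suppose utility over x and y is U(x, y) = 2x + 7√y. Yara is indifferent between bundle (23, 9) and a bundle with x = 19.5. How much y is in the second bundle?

y = 16

U(23, 9) = 67.
Set U(19.5, y) = 67 and solve.
With x = 19.5: 7√y = 67 − 2·19.5 = 28, so √y = 4 and y = 16.
Check: U(19.5, 16) = 67.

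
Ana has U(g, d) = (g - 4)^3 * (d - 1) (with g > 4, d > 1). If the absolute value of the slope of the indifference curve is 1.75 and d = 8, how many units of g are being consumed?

MU_g = 3·(g−4)^2·(d−1), MU_d = (g−4)^3.
MRS = (3/1)·(d−1)/(g−4).
Substitute d = 8: MRS = 21/(g − 4). Setting this equal to 1.75 gives g − 4 = 21/1.75 = 12, so g = 16.

g = 16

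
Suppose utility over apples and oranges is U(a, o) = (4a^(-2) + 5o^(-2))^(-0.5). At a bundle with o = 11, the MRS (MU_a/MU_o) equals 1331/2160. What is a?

For CES with ρ = -2, MRS = (4/5)·(o/a)^3.
Setting (4/5)·(11/a)^3 = 1331/2160 gives (11/a)^3 = 1331/1728, so 11/a = 11/12 and a = 12.

a = 12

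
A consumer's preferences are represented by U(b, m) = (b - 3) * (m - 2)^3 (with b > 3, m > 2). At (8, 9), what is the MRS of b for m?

MRS = 7/15

MU_b = (m−2)^3, MU_m = 3·(b−3)·(m−2)^2.
MRS = (1/3)·(m−2)/(b−3).
At (8, 9): MRS = 7/15.
So at (8, 9) the consumer would give up 7/15 units of m for one more unit of b.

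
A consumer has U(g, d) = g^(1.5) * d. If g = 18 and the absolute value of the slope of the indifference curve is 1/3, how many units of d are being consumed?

MU_g = 1.5·√g·d and MU_d = g^(1.5).
MRS = MU_g/MU_d = (1.5)·d/g.
Substitute g = 18: MRS = d/12. Setting d/12 = 1/3 gives d = (1/3)·12 = 4.

d = 4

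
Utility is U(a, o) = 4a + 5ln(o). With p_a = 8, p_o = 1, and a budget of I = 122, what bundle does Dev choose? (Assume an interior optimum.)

a* = 14, o* = 10

MU_a = 4, MU_o = 5/o.
MRS = 4 ÷ (5/o).
Tangency: set MRS = p_a/p_o = 8/1 = 8.
MRS depends only on o: 0.8·o = 8 ⇒ o* = 8/0.8 = 10.
From the budget, 8·a = 122 − 1·10 = 112, so a* = 14.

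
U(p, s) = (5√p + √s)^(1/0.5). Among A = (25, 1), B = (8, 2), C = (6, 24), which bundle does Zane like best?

Evaluate utility at each bundle:
U(A) = 676.000.
U(B) = 242.000.
U(C) = 294.000.
Highest utility is A, so A ≻ C ≻ B.

Bundle A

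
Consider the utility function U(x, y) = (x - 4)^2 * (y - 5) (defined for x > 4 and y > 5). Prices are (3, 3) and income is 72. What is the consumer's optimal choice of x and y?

x* = 14, y* = 10

MU_x = 2·(x−4)·(y−5), MU_y = (x−4)^2.
MRS = (2/1)·(y−5)/(x−4).
Tangency: set MRS = p_x/p_y = 3/3 = 1.
So (2/1)·(y − 5)/(x − 4) = 1, i.e. (y − 5) = 0.5·(x − 4).
Rewrite the budget in excess-of-subsistence terms: 3·(x − 4) + 3·(y − 5) = 72 − 3·4 − 3·5 = 45.
Substituting, 4.5·(x − 4) = 45, so x − 4 = 10 and x* = 14.
Then y − 5 = 0.5·10 = 5, so y* = 10.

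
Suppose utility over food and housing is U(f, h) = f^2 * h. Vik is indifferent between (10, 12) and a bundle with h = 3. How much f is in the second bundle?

U(10, 12) = 1200.
Set U(f, 3) = 1200 and solve.
With h = 3: f^2 = 1200/3 = 400; taking the square root, f = 20.
Check: U(20, 3) = 1200.

f = 20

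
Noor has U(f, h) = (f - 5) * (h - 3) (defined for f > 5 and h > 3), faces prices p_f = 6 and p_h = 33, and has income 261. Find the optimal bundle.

f* = 16, h* = 5

MU_f = (h−3), MU_h = (f−5).
MRS = (h−3)/(f−5).
Tangency: set MRS = p_f/p_h = 6/33 = 2/11.
So (h − 3)/(f − 5) = 2/11, i.e. (h − 3) = (2/11)·(f − 5).
Rewrite the budget in excess-of-subsistence terms: 6·(f − 5) + 33·(h − 3) = 261 − 6·5 − 33·3 = 132.
Substituting, 12·(f − 5) = 132, so f − 5 = 11 and f* = 16.
Then h − 3 = (2/11)·11 = 2, so h* = 5.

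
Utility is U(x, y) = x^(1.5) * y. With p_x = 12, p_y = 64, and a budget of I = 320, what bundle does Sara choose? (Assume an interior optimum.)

MU_x = 1.5·√x·y and MU_y = x^(1.5).
MRS = MU_x/MU_y = (1.5)·y/x.
Tangency: set MRS = p_x/p_y = 12/64 = 3/16.
So (1.5)·y/x = 3/16, i.e. y = 0.125·x.
Substitute into the budget 12·x + 64·y = 320: 20·x = 320, so x* = 16.
Then y* = 0.125·16 = 2.

x* = 16, y* = 2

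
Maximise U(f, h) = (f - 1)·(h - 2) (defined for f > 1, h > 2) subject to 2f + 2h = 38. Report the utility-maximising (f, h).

MU_f = (h−2), MU_h = (f−1).
MRS = (h−2)/(f−1).
Tangency: set MRS = p_f/p_h = 2/2 = 1.
So (h − 2)/(f − 1) = 1, i.e. (h − 2) = (f − 1).
Rewrite the budget in excess-of-subsistence terms: 2·(f − 1) + 2·(h − 2) = 38 − 2·1 − 2·2 = 32.
Substituting, 4·(f − 1) = 32, so f − 1 = 8 and f* = 9.
Then h − 2 = 8, so h* = 10.

f* = 9, h* = 10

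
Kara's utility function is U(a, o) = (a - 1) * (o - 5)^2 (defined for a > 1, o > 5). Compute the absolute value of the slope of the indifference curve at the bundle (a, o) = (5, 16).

MRS = 1.375

MU_a = (o−5)^2, MU_o = 2·(a−1)·(o−5).
MRS = (1/2)·(o−5)/(a−1).
At (5, 16): MRS = 1.375.
That is, one extra unit of a is worth 1.375 units of o at the margin.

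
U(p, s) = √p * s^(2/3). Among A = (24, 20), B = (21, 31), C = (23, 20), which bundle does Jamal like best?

Bundle B

Evaluate utility at each bundle:
U(A) = 36.096.
U(B) = 45.222.
U(C) = 35.336.
Highest utility is B, so B ≻ A ≻ C.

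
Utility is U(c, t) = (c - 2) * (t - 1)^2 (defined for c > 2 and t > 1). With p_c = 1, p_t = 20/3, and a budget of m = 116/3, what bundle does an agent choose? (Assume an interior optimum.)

c* = 12, t* = 4

MU_c = (t−1)^2, MU_t = 2·(c−2)·(t−1).
MRS = (1/2)·(t−1)/(c−2).
Tangency: set MRS = p_c/p_t = 1/(20/3) = 0.15.
So (1/2)·(t − 1)/(c − 2) = 0.15, i.e. (t − 1) = 0.3·(c − 2).
Rewrite the budget in excess-of-subsistence terms: 1·(c − 2) + (20/3)·(t − 1) = 116/3 − 1·2 − (20/3)·1 = 30.
Substituting, 3·(c − 2) = 30, so c − 2 = 10 and c* = 12.
Then t − 1 = 0.3·10 = 3, so t* = 4.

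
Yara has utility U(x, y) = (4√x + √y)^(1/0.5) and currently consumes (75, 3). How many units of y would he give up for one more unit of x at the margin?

MRS = 0.8

For CES with ρ = 0.5, MRS = (4/1)·√(y/x).
At (75, 3): MRS = 0.8.
So at (75, 3) the consumer would give up 0.8 units of y for one more unit of x.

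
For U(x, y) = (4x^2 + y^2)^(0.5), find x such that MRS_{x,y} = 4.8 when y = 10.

For CES with ρ = 2, MRS = (4/1)·(y/x)^(-1).
Setting (4/1)·(10/x)^(-1) = 4.8 gives (10/x)^(-1) = 1.2, so 10/x = 5/6 and x = 12.

x = 12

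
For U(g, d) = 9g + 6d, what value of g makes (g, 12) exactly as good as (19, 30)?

U(19, 30) = 351.
Set U(g, 12) = 351 and solve.
9g + 6·12 = 351 ⇒ 9g = 279 ⇒ g = 31.
Check: U(31, 12) = 351.

g = 31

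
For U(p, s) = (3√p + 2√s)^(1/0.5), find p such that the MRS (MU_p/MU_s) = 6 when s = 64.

p = 4

For CES with ρ = 0.5, MRS = (3/2)·√(s/p).
Setting (3/2)·√(64/p) = 6 gives √(64/p) = 4, so 64/p = 16 and p = 4.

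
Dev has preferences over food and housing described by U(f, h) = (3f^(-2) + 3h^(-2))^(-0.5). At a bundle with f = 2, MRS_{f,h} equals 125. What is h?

h = 10

For CES with ρ = -2, MRS = (h/f)^3.
Setting (h/2)^3 = 125 gives h/2 = 5 and h = 10.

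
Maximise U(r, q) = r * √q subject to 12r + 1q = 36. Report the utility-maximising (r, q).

r* = 2, q* = 12

MU_r = √q and MU_q = 0.5·r·q^(-0.5).
MRS = MU_r/MU_q = (2)·q/r.
Tangency: set MRS = p_r/p_q = 12/1 = 12.
So (2)·q/r = 12, i.e. q = 6·r.
Substitute into the budget 12·r + 1·q = 36: 18·r = 36, so r* = 2.
Then q* = 6·2 = 12.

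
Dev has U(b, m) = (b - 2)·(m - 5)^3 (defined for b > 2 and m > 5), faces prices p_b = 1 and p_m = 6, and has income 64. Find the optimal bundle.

b* = 10, m* = 9

MU_b = (m−5)^3, MU_m = 3·(b−2)·(m−5)^2.
MRS = (1/3)·(m−5)/(b−2).
Tangency: set MRS = p_b/p_m = 1/6.
So (1/3)·(m − 5)/(b − 2) = 1/6, i.e. (m − 5) = 0.5·(b − 2).
Rewrite the budget in excess-of-subsistence terms: 1·(b − 2) + 6·(m − 5) = 64 − 1·2 − 6·5 = 32.
Substituting, 4·(b − 2) = 32, so b − 2 = 8 and b* = 10.
Then m − 5 = 0.5·8 = 4, so m* = 9.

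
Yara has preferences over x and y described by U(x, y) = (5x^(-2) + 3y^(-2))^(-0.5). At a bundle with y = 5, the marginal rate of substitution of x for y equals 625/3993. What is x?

x = 11

For CES with ρ = -2, MRS = (5/3)·(y/x)^3.
Setting (5/3)·(5/x)^3 = 625/3993 gives (5/x)^3 = 125/1331, so 5/x = 5/11 and x = 11.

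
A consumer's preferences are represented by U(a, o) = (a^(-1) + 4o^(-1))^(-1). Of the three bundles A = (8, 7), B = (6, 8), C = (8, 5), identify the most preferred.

Evaluate utility at each bundle:
U(A) = 1.436.
U(B) = 1.500.
U(C) = 1.081.
Highest utility is B, so B ≻ A ≻ C.

Bundle B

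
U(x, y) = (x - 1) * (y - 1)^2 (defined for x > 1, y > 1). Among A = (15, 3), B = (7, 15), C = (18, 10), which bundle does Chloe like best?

Bundle C

Evaluate utility at each bundle:
U(A) = 56.
U(B) = 1176.
U(C) = 1377.
Highest utility is C, so C ≻ B ≻ A.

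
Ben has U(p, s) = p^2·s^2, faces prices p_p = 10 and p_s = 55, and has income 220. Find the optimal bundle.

MU_p = 2·p·s^2 and MU_s = 2·p^2·s.
MRS = MU_p/MU_s = s/p.
Tangency: set MRS = p_p/p_s = 10/55 = 2/11.
So s/p = 2/11, i.e. s = (2/11)·p.
Substitute into the budget 10·p + 55·s = 220: 20·p = 220, so p* = 11.
Then s* = (2/11)·11 = 2.

p* = 11, s* = 2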